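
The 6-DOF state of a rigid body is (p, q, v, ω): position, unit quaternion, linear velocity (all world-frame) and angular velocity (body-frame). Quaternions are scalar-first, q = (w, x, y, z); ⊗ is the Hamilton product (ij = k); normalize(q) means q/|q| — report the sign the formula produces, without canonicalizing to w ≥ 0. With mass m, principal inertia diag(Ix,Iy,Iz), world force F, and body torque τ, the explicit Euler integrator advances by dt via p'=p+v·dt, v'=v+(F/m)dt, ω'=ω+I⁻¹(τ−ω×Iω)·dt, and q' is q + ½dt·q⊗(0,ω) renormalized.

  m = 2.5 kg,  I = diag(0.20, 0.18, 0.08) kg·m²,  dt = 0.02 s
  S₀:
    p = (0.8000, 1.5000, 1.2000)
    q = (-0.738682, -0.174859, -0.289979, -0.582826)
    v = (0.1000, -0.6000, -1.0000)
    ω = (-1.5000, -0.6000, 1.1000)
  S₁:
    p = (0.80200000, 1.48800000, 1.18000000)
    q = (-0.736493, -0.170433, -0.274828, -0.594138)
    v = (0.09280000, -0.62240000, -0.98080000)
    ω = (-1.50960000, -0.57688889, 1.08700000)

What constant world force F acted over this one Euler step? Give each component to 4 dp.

v₁ − v₀ = (-0.00720000, -0.02240000, 0.01920000)
m·(v₁−v₀)/dt = (-0.9000, -2.8000, 2.4000)

F = (-0.9000, -2.8000, 2.4000)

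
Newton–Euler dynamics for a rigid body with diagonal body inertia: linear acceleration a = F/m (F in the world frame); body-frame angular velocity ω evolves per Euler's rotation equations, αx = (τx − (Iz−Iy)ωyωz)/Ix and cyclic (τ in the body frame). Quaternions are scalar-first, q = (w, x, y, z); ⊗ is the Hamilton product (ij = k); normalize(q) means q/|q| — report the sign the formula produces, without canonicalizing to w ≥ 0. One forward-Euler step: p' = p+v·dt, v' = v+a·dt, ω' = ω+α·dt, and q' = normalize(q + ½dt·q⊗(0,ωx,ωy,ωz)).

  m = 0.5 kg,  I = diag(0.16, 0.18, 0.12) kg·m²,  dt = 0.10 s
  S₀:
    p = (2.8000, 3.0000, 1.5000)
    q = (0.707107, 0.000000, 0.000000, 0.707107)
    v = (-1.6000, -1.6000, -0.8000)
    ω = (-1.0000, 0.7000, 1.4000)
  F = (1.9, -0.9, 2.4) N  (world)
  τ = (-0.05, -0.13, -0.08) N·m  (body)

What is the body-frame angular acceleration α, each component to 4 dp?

α = (0.0550, -0.4111, -0.5500)

gyro term ω×Iω = (-0.0588, -0.0560, -0.0140)
α = I⁻¹(τ − ω×Iω) = (0.0550, -0.4111, -0.5500)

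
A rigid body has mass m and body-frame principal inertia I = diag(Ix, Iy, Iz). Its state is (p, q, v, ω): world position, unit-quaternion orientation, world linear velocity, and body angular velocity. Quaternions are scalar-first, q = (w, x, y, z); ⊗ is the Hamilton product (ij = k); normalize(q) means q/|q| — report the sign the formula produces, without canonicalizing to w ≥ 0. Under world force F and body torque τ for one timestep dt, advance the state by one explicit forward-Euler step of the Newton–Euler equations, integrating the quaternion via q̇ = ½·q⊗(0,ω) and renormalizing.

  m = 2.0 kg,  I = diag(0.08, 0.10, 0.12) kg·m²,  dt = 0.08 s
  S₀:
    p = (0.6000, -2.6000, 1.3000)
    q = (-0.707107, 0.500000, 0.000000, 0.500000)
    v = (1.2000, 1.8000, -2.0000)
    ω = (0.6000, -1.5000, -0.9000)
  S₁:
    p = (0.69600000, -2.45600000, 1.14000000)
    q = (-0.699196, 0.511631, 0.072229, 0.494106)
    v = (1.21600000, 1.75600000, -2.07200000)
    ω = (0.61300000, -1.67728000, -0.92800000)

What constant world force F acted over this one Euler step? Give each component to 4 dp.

velocity change Δv = (0.01600000, -0.04400000, -0.07200000)
F = m·Δv/dt = (0.4000, -1.1000, -1.8000)

F = (0.4000, -1.1000, -1.8000)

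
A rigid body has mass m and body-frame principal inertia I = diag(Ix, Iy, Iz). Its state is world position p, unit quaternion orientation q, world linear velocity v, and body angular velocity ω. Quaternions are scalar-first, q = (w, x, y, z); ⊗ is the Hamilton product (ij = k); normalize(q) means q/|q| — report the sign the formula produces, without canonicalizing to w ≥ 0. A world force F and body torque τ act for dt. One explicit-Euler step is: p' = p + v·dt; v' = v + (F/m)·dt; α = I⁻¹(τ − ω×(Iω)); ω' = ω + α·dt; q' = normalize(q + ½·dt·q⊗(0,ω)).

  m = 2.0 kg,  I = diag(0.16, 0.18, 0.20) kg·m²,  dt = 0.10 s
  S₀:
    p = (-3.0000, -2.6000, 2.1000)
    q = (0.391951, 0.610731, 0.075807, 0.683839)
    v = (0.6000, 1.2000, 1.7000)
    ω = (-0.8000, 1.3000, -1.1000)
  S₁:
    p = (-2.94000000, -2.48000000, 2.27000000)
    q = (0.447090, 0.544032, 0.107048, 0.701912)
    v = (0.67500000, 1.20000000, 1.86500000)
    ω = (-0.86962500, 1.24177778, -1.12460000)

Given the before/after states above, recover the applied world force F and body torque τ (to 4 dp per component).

ω₁ − ω₀ = (-0.06962500, -0.05822222, -0.02460000)
τ = I·(Δω/dt) + ω₀×(Iω₀) = (-0.1400, -0.1400, -0.0700)
velocity change Δv = (0.07500000, 0.00000000, 0.16500000)
m·(v₁−v₀)/dt = (1.5000, 0.0000, 3.3000)

F = (1.5000, 0.0000, 3.3000)
τ = (-0.1400, -0.1400, -0.0700)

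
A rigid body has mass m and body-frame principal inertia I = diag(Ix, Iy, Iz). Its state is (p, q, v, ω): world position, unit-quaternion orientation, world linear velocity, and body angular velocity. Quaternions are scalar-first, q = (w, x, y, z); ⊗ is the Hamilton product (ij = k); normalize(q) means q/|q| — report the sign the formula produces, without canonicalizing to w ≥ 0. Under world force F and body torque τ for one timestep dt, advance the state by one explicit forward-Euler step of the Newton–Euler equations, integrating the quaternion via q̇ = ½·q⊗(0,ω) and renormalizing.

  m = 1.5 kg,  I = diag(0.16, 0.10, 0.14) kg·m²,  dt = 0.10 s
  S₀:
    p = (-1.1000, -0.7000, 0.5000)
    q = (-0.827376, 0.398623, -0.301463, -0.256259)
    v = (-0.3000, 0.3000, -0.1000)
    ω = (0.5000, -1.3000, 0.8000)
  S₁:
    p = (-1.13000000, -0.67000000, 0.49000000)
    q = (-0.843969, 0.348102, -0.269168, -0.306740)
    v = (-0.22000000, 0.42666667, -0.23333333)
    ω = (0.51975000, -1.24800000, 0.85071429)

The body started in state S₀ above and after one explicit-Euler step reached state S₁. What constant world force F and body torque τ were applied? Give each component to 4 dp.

Δω = ω₁−ω₀ = (0.01975000, 0.05200000, 0.05071429)
gyro term ω₀×Iω₀ = (-0.0416, 0.0080, 0.0390)
applied torque τ = (-0.0100, 0.0600, 0.1100)
v₁ − v₀ = (0.08000000, 0.12666667, -0.13333333)
applied force F = (1.2000, 1.9000, -2.0000)

F = (1.2000, 1.9000, -2.0000)
τ = (-0.0100, 0.0600, 0.1100)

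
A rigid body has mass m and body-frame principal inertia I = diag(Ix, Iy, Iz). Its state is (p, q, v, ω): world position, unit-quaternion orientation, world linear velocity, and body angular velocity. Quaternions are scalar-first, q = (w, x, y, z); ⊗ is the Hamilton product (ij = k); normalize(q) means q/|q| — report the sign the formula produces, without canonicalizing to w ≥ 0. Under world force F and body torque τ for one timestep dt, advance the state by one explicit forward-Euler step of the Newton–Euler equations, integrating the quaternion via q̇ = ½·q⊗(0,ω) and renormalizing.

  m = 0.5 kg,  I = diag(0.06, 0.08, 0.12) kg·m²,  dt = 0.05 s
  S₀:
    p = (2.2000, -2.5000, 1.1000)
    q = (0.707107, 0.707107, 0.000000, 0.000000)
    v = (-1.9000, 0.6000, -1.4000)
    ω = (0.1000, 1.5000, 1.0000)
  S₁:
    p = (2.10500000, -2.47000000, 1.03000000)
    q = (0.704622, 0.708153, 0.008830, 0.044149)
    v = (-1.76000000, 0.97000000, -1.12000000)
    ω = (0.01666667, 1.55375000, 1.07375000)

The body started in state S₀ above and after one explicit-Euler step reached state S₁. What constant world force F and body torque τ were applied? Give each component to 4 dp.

F = (1.4000, 3.7000, 2.8000)
τ = (-0.0400, 0.0800, 0.1800)

velocity change Δv = (0.14000000, 0.37000000, 0.28000000)
m·(v₁−v₀)/dt = (1.4000, 3.7000, 2.8000)
Δω = ω₁−ω₀ = (-0.08333333, 0.05375000, 0.07375000)
applied torque τ = (-0.0400, 0.0800, 0.1800)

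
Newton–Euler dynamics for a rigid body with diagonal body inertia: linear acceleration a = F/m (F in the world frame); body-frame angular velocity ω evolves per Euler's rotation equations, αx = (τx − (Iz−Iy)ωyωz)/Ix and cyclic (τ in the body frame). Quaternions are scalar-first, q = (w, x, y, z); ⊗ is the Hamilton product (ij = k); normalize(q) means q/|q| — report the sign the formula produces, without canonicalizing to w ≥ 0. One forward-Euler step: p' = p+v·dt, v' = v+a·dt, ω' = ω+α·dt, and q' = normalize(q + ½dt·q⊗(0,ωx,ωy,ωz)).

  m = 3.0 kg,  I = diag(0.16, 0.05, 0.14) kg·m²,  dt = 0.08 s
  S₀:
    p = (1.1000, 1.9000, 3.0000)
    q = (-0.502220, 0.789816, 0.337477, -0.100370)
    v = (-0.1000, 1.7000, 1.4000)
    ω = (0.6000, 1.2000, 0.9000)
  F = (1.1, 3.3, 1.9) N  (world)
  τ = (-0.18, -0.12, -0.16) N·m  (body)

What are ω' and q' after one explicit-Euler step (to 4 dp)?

ω' = (0.4614, 0.9907, 0.8538)
q' = (-0.5327, 0.7931, 0.2819, -0.0885)

ω×(Iω) gyroscopic = (0.0972, 0.0108, -0.0792)
angular accel α = (-1.7325, -2.6160, -0.5771)
ω' = ω + α·dt = (0.4614, 0.9907, 0.8538)
Hamilton product q⊗(0,ω) = (-0.7885290, 0.1228413, -1.3737204, 0.2932950)
q + ½dt·q⊗(0,ω), renormalized = (-0.5327, 0.7931, 0.2819, -0.0885)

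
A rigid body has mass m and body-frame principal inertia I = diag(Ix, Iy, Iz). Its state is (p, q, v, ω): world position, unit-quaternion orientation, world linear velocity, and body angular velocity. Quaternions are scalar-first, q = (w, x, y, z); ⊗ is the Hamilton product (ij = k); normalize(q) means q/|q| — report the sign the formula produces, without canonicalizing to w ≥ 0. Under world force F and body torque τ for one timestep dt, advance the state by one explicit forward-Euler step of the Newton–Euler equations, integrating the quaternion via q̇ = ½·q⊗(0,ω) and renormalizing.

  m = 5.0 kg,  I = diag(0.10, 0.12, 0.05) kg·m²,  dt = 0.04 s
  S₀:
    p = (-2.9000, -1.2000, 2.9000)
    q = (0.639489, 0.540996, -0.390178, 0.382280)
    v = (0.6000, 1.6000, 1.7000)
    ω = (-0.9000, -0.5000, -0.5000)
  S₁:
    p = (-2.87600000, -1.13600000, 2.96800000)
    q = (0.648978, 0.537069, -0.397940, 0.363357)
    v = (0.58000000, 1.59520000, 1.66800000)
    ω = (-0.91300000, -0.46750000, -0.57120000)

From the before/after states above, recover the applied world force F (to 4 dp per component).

velocity change Δv = (-0.02000000, -0.00480000, -0.03200000)
applied force F = (-2.5000, -0.6000, -4.0000)

F = (-2.5000, -0.6000, -4.0000)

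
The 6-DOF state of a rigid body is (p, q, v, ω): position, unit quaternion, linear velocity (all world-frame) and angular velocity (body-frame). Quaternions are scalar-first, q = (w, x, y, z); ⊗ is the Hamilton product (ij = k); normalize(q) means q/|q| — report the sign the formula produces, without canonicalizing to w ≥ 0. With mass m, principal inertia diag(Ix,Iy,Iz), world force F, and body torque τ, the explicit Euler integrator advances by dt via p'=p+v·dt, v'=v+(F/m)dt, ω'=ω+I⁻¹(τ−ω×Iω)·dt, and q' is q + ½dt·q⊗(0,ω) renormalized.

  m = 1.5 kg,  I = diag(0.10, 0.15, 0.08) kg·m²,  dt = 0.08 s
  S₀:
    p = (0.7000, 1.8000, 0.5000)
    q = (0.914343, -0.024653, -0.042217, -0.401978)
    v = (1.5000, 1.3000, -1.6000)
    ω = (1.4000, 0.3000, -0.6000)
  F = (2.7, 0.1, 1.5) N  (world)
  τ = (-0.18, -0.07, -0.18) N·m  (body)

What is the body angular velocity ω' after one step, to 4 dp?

angular accel α = (-1.9260, -0.3547, -2.5125)
ω' = ω + α·dt = (1.2459, 0.2716, -0.8010)

ω' = (1.2459, 0.2716, -0.8010)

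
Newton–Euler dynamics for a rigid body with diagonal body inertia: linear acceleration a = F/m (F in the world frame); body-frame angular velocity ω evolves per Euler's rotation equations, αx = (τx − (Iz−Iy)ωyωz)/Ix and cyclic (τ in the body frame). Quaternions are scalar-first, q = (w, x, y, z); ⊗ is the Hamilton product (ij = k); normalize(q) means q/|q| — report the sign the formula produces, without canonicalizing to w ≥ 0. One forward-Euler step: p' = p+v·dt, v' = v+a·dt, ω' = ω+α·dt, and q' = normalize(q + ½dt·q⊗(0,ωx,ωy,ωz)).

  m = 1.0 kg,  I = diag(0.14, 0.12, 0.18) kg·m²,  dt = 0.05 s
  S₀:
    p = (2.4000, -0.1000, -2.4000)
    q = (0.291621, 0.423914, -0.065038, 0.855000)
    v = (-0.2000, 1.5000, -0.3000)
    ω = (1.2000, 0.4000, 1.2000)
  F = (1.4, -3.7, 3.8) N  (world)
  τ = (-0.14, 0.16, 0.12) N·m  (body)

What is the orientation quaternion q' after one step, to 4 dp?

q⊗(0,ω) = (-1.5086816, -0.0701004, 0.6339516, 0.5975564)
q + ½dt·q⊗(0,ω), renormalized = (0.2537, 0.4218, -0.0491, 0.8691)

q' = (0.2537, 0.4218, -0.0491, 0.8691)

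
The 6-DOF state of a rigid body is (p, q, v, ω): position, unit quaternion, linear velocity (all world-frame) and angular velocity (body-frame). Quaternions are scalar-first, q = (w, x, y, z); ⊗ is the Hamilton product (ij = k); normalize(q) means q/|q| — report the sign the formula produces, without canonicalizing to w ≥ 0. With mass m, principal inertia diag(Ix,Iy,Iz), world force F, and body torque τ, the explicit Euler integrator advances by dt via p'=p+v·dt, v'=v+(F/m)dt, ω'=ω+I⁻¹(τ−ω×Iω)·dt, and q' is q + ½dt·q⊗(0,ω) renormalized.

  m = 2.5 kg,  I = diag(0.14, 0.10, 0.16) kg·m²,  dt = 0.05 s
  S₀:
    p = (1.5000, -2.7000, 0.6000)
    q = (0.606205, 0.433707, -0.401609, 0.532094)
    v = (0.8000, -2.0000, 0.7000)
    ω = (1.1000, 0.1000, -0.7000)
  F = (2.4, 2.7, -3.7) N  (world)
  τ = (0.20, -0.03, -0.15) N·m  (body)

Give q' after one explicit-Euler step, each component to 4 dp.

q' = (0.6043, 0.4558, -0.3777, 0.5333)

2q̇ = q⊗(0,ω) = (-0.0644510, 0.8947424, 0.9495188, 0.0607971)
updated quaternion q' = (0.6043, 0.4558, -0.3777, 0.5333)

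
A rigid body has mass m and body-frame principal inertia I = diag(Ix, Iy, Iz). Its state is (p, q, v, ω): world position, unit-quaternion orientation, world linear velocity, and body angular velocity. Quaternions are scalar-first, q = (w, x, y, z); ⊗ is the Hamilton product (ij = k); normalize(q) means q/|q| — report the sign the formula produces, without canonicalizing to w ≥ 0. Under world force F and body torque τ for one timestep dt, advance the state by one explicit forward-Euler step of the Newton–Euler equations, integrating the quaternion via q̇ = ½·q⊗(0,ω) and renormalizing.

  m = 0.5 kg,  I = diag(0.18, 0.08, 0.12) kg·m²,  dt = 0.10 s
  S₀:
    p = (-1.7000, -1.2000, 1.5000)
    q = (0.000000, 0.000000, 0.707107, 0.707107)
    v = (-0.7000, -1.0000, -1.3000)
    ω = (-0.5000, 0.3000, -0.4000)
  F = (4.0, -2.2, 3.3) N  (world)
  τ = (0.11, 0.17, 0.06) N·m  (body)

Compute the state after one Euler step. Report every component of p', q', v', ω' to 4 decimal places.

precession coupling ω×(Iω) = (-0.0048, 0.0120, 0.0150)
angular accel α = (0.6378, 1.9750, 0.3750)
new body rate ω' = (-0.4362, 0.4975, -0.3625)
2q̇ = q⊗(0,ω) = (0.0707107, -0.4949749, -0.3535535, 0.3535535)
q + ½dt·q⊗(0,ω), renormalized = (0.0035, -0.0247, 0.6890, 0.7243)
a = (8.0000, -4.4000, 6.6000)
new position p' = (-1.7700, -1.3000, 1.3700)
new velocity v' = (0.1000, -1.4400, -0.6400)

p' = (-1.7700, -1.3000, 1.3700)
q' = (0.0035, -0.0247, 0.6890, 0.7243)
v' = (0.1000, -1.4400, -0.6400)
ω' = (-0.4362, 0.4975, -0.3625)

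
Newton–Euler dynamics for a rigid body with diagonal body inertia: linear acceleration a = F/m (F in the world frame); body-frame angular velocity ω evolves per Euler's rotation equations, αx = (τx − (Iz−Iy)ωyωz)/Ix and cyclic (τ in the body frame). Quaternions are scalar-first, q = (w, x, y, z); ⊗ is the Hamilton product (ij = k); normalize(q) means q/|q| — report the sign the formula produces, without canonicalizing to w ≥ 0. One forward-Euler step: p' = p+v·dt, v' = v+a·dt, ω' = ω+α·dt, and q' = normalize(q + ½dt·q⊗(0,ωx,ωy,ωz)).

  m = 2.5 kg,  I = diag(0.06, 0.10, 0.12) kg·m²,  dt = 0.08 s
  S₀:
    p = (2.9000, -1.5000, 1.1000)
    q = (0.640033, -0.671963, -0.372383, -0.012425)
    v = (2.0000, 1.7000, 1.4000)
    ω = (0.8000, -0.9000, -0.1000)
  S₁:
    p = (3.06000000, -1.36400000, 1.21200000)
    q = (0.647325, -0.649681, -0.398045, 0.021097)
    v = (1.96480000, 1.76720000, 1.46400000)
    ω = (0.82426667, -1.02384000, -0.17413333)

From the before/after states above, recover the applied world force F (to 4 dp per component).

v₁ − v₀ = (-0.03520000, 0.06720000, 0.06400000)
applied force F = (-1.1000, 2.1000, 2.0000)

F = (-1.1000, 2.1000, 2.0000)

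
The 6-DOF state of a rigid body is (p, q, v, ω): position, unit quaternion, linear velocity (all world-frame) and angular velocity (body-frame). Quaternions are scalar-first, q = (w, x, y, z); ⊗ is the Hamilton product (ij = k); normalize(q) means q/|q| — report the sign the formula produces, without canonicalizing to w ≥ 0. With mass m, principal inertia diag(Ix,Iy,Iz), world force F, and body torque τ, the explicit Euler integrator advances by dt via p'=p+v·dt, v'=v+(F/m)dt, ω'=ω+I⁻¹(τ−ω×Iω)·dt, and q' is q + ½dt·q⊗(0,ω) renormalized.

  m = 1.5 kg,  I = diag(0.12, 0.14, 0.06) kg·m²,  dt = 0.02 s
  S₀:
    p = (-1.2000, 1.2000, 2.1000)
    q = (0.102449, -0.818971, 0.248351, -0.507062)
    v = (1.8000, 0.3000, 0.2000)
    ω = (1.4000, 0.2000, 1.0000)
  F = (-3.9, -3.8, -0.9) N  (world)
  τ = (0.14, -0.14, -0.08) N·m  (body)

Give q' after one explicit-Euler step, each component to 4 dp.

q' = (0.1185, -0.8139, 0.2496, -0.5111)

2q̇ = q⊗(0,ω) = (1.6039512, 0.4931920, 0.1295740, -0.4090366)
q' = normalize(q + ½dt·q⊗(0,ω)) = (0.1185, -0.8139, 0.2496, -0.5111)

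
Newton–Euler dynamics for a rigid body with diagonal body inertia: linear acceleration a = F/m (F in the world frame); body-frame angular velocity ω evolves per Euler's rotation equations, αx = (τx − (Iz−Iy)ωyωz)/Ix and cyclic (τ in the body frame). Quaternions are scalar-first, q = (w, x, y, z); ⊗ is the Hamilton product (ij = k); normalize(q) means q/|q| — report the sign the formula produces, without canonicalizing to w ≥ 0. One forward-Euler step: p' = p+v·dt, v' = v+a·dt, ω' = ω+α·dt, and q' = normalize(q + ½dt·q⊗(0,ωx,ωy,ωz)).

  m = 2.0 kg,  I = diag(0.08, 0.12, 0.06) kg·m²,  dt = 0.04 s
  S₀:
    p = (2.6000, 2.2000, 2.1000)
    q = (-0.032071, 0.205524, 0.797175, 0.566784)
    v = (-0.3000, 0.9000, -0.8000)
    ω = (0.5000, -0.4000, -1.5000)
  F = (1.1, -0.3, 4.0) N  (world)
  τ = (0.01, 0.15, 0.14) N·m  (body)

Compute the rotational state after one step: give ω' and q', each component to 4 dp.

ω' = (0.5230, -0.3450, -1.4013)
q' = (-0.0107, 0.1857, 0.8088, 0.5578)

gyro term ω×Iω = (-0.0360, -0.0150, -0.0080)
α = I⁻¹(τ − ω×Iω) = (0.5750, 1.3750, 2.4667)
new body rate ω' = (0.5230, -0.3450, -1.4013)
q⊗(0,ω) = (1.0662840, -0.9850844, 0.6045064, -0.4326906)
q' = normalize(q + ½dt·q⊗(0,ω)) = (-0.0107, 0.1857, 0.8088, 0.5578)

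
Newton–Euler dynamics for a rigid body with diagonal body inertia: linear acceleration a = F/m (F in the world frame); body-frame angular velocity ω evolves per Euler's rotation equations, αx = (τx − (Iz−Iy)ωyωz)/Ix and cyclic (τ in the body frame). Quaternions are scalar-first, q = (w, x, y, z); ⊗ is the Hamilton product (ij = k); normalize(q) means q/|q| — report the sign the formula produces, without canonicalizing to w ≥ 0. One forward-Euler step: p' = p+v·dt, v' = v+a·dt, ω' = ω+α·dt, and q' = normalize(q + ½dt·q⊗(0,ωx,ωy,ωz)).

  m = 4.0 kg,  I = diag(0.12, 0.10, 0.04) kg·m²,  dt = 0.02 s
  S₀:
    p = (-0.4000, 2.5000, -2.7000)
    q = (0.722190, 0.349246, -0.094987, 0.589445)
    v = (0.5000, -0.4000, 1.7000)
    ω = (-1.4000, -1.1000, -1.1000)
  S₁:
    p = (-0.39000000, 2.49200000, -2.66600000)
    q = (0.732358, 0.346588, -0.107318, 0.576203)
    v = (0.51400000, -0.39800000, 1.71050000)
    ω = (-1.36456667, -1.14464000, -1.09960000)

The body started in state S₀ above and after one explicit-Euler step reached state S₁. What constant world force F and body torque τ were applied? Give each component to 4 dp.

F = (2.8000, 0.4000, 2.1000)
τ = (0.1400, -0.1000, -0.0300)

Δω = ω₁−ω₀ = (0.03543333, -0.04464000, 0.00040000)
applied torque τ = (0.1400, -0.1000, -0.0300)
velocity change Δv = (0.01400000, 0.00200000, 0.01050000)
F = m·Δv/dt = (2.8000, 0.4000, 2.1000)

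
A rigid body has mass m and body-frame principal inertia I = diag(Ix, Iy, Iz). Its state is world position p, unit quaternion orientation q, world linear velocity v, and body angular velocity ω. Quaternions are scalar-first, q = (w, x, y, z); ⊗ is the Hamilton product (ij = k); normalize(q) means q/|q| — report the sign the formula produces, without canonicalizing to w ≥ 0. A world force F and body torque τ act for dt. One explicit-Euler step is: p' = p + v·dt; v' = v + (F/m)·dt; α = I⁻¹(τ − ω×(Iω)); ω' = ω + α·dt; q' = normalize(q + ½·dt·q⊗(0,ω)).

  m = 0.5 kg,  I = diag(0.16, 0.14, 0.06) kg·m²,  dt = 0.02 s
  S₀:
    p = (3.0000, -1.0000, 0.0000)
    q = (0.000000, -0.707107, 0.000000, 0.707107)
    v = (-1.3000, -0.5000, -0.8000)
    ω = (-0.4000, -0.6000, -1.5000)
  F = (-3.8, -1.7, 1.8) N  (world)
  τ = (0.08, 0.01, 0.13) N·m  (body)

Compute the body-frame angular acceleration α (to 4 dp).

precession coupling ω×(Iω) = (-0.0720, 0.0600, -0.0048)
(τ − ω×Iω)/I = (0.9500, -0.3571, 2.2467)

α = (0.9500, -0.3571, 2.2467)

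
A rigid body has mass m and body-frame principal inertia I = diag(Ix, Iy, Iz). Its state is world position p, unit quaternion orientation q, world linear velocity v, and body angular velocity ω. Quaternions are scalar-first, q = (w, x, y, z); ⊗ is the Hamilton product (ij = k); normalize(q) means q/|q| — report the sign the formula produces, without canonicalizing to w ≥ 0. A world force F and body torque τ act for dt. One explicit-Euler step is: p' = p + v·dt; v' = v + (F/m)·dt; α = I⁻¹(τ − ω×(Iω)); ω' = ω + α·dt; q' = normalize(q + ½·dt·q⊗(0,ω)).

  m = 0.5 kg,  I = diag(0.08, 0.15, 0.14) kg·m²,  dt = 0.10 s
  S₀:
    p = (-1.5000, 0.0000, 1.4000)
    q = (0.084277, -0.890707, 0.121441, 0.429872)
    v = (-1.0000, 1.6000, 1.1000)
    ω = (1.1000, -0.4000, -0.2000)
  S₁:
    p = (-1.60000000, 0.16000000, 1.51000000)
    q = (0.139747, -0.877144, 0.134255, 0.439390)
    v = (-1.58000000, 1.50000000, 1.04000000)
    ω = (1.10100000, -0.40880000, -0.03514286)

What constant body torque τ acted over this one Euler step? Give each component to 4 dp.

τ = (0.0000, 0.0000, 0.2000)

ω₁ − ω₀ = (0.00100000, -0.00880000, 0.16485714)
ω₀×(Iω₀) = (-0.0008, 0.0132, -0.0308)
τ = I·(Δω/dt) + ω₀×(Iω₀) = (0.0000, 0.0000, 0.2000)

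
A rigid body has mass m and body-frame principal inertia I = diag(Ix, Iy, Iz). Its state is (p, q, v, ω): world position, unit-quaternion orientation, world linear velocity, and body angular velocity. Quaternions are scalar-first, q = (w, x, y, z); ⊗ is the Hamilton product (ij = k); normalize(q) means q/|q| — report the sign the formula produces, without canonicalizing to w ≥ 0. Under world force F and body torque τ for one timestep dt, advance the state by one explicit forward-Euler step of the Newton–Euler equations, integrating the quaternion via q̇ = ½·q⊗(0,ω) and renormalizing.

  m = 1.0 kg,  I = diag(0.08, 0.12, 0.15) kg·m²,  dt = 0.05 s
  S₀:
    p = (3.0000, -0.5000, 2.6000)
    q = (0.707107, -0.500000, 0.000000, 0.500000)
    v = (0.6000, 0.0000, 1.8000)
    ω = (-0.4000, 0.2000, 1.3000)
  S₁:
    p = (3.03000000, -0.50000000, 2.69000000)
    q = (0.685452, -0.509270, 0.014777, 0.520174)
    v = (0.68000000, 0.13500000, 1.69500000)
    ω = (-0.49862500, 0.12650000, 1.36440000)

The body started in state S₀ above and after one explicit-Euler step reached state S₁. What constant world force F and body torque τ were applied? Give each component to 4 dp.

F = (1.6000, 2.7000, -2.1000)
τ = (-0.1500, -0.1400, 0.1900)

Δω = ω₁−ω₀ = (-0.09862500, -0.07350000, 0.06440000)
gyro term ω₀×Iω₀ = (0.0078, 0.0364, -0.0032)
applied torque τ = (-0.1500, -0.1400, 0.1900)
velocity change Δv = (0.08000000, 0.13500000, -0.10500000)
F = m·Δv/dt = (1.6000, 2.7000, -2.1000)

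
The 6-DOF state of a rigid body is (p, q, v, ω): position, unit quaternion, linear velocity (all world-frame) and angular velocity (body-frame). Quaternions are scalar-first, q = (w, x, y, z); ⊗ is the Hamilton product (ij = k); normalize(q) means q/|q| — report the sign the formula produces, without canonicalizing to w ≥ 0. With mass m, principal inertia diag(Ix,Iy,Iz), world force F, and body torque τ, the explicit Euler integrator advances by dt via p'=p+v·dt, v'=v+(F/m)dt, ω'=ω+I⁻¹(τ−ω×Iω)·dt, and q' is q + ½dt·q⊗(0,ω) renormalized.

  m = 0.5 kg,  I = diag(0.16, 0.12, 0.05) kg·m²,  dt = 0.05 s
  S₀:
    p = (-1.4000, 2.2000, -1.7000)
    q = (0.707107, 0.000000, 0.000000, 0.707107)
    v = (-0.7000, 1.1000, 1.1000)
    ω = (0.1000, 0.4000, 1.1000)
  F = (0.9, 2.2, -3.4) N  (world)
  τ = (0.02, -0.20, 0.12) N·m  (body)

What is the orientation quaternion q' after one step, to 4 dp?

q' = (0.6874, -0.0053, 0.0088, 0.7262)

2q̇ = q⊗(0,ω) = (-0.7778177, -0.2121321, 0.3535535, 0.7778177)
q + ½dt·q⊗(0,ω), renormalized = (0.6874, -0.0053, 0.0088, 0.7262)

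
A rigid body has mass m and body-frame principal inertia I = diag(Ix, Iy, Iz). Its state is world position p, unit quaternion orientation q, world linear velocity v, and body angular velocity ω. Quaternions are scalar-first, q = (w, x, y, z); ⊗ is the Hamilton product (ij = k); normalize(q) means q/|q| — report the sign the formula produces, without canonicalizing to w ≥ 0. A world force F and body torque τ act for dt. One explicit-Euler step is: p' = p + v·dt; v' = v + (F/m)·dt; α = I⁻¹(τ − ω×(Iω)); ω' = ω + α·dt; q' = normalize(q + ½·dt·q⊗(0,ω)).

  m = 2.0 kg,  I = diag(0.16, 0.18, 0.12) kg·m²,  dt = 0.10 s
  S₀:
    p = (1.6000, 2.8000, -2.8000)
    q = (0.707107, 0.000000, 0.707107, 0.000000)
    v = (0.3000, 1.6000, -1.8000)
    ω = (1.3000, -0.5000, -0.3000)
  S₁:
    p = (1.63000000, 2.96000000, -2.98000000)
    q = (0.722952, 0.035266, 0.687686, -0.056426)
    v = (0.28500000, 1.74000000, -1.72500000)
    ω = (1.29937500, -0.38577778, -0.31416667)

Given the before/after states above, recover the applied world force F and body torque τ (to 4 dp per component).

rate change Δω = (-0.00062500, 0.11422222, -0.01416667)
τ = I·(Δω/dt) + ω₀×(Iω₀) = (-0.0100, 0.1900, -0.0300)
v₁ − v₀ = (-0.01500000, 0.14000000, 0.07500000)
m·(v₁−v₀)/dt = (-0.3000, 2.8000, 1.5000)

F = (-0.3000, 2.8000, 1.5000)
τ = (-0.0100, 0.1900, -0.0300)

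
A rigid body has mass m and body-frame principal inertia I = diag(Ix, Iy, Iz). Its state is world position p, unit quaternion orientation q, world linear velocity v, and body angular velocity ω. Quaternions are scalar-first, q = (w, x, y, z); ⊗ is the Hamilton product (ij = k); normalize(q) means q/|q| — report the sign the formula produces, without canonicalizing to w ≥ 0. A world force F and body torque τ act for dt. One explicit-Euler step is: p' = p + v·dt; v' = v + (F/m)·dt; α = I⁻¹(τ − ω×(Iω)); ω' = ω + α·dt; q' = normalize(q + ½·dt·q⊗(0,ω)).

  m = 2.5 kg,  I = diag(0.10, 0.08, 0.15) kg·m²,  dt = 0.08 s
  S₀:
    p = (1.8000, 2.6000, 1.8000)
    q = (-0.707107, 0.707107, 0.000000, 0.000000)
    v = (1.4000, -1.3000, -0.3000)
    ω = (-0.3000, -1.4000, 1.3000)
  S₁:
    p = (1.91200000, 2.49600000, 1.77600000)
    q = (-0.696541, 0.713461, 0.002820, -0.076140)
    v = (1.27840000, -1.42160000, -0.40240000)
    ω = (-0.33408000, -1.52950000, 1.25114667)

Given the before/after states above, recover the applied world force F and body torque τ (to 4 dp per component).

Δv = v₁−v₀ = (-0.12160000, -0.12160000, -0.10240000)
m·(v₁−v₀)/dt = (-3.8000, -3.8000, -3.2000)
ω₁ − ω₀ = (-0.03408000, -0.12950000, -0.04885333)
precession coupling = (-0.1274, 0.0195, -0.0084)
applied torque τ = (-0.1700, -0.1100, -0.1000)

F = (-3.8000, -3.8000, -3.2000)
τ = (-0.1700, -0.1100, -0.1000)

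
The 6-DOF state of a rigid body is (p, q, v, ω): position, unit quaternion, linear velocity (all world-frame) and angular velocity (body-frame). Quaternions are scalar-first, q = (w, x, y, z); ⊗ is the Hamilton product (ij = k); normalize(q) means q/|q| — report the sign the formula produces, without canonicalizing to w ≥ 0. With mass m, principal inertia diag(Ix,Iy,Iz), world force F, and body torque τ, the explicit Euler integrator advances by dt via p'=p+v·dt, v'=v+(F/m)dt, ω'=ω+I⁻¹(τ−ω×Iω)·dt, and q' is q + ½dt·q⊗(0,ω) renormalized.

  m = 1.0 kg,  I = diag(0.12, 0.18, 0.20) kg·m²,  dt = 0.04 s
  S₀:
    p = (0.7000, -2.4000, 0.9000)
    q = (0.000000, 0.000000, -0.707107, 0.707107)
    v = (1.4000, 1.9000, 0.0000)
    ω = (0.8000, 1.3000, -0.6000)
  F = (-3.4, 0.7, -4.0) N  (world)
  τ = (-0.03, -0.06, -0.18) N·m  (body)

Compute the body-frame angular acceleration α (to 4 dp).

ω×(Iω) gyroscopic = (-0.0156, 0.0384, 0.0624)
α = I⁻¹(τ − ω×Iω) = (-0.1200, -0.5467, -1.2120)

α = (-0.1200, -0.5467, -1.2120)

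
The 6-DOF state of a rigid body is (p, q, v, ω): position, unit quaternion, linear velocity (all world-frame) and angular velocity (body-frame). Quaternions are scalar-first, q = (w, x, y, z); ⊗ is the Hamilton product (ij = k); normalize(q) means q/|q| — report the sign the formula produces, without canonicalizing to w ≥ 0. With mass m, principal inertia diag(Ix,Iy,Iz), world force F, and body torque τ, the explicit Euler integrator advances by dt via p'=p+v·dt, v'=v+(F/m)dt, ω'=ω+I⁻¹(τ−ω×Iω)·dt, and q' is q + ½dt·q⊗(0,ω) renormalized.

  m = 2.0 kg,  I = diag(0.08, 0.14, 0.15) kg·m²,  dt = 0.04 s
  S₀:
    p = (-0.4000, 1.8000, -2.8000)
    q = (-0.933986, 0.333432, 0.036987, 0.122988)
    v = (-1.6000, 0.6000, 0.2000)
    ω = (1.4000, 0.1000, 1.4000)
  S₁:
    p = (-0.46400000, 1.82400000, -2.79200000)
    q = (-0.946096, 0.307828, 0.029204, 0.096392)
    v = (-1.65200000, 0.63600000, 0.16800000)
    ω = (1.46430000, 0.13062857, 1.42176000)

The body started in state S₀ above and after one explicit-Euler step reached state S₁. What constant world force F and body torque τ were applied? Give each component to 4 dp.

ω₁ − ω₀ = (0.06430000, 0.03062857, 0.02176000)
precession coupling = (0.0014, -0.1372, 0.0084)
τ = I·(Δω/dt) + ω₀×(Iω₀) = (0.1300, -0.0300, 0.0900)
velocity change Δv = (-0.05200000, 0.03600000, -0.03200000)
m·(v₁−v₀)/dt = (-2.6000, 1.8000, -1.6000)

F = (-2.6000, 1.8000, -1.6000)
τ = (0.1300, -0.0300, 0.0900)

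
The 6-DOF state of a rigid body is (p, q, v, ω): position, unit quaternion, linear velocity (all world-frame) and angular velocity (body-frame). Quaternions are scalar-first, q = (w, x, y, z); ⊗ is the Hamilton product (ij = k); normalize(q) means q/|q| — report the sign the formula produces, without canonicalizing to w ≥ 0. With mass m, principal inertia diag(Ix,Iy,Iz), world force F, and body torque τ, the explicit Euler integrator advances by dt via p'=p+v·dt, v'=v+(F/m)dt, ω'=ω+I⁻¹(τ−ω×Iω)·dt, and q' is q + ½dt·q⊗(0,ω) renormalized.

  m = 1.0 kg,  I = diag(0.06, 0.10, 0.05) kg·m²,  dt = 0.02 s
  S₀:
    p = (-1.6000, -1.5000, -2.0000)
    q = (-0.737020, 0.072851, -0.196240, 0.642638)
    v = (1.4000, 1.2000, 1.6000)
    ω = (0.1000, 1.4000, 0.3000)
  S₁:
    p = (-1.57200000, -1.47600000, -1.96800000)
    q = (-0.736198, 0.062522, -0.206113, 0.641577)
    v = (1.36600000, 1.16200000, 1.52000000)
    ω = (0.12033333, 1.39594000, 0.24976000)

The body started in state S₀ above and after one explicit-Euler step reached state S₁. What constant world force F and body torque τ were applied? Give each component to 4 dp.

F = (-1.7000, -1.9000, -4.0000)
τ = (0.0400, -0.0200, -0.1200)

v₁ − v₀ = (-0.03400000, -0.03800000, -0.08000000)
applied force F = (-1.7000, -1.9000, -4.0000)
rate change Δω = (0.02033333, -0.00406000, -0.05024000)
precession coupling = (-0.0210, 0.0003, 0.0056)
I·α + gyro = (0.0400, -0.0200, -0.1200)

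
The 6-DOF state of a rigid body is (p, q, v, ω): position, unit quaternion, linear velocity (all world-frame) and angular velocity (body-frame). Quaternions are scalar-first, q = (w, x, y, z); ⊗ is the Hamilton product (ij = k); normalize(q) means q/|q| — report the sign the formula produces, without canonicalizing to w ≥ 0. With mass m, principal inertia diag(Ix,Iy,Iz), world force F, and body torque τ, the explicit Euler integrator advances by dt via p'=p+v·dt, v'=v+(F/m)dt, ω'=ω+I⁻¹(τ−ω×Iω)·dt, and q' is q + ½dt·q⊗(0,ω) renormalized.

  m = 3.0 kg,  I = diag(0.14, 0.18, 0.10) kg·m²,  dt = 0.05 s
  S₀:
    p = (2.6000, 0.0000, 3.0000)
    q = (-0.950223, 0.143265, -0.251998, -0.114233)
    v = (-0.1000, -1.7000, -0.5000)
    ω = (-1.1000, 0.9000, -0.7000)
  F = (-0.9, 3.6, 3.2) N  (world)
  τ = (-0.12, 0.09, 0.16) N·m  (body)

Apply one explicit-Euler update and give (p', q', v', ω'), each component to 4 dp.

p' = (2.5950, -0.0850, 2.9750)
q' = (-0.9419, 0.1762, -0.2675, -0.1012)
v' = (-0.1150, -1.6400, -0.4467)
ω' = (-1.1609, 0.9164, -0.6002)

p + v·dt = (2.5950, -0.0850, 2.9750)
v + (F/m)dt = (-0.1150, -1.6400, -0.4467)
angular accel α = (-1.2171, 0.3289, 1.9960)
ω + α·dt = (-1.1609, 0.9164, -0.6002)
Hamilton product q⊗(0,ω) = (0.3044266, 1.3244536, -0.6292589, 0.5168968)
q' = normalize(q + ½dt·q⊗(0,ω)) = (-0.9419, 0.1762, -0.2675, -0.1012)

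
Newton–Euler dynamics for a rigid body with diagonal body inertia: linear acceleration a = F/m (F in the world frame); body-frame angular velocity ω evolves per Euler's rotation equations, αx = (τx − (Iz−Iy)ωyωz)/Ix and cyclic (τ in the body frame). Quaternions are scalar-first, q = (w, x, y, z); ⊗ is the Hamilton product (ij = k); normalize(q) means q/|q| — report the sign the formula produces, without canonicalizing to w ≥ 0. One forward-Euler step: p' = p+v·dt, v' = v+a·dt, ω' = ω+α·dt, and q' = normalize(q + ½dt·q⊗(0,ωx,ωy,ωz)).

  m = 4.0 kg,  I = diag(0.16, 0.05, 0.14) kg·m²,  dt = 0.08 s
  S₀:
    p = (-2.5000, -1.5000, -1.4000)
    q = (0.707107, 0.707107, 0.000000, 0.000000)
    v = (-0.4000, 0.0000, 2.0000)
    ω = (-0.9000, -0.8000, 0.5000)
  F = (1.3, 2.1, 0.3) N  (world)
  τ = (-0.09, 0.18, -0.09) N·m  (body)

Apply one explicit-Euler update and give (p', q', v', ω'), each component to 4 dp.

p' = (-2.5320, -1.5000, -1.2400)
q' = (0.7316, 0.6807, -0.0367, -0.0085)
v' = (-0.3740, 0.0420, 2.0060)
ω' = (-0.9270, -0.4976, 0.4938)

a = (0.3250, 0.5250, 0.0750)
p + v·dt = (-2.5320, -1.5000, -1.2400)
v + (F/m)dt = (-0.3740, 0.0420, 2.0060)
precession coupling ω×(Iω) = (-0.0360, -0.0090, -0.0792)
α = I⁻¹(τ − ω×Iω) = (-0.3375, 3.7800, -0.0771)
new body rate ω' = (-0.9270, -0.4976, 0.4938)
Hamilton product q⊗(0,ω) = (0.6363963, -0.6363963, -0.9192391, -0.2121321)
updated quaternion q' = (0.7316, 0.6807, -0.0367, -0.0085)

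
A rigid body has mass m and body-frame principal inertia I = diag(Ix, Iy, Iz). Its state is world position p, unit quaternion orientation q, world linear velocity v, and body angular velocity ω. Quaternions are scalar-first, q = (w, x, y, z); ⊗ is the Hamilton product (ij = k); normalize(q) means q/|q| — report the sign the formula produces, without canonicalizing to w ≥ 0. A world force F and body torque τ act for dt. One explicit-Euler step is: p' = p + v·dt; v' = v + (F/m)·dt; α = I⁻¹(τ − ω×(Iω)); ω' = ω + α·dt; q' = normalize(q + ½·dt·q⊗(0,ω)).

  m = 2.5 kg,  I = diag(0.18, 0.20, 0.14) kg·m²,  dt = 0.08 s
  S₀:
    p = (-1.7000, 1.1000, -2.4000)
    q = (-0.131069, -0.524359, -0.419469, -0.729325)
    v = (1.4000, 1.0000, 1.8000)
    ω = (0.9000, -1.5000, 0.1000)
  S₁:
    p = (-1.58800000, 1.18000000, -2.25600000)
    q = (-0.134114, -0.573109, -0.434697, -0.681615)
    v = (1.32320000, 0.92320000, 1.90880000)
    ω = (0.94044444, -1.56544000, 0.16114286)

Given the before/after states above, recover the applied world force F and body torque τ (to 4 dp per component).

velocity change Δv = (-0.07680000, -0.07680000, 0.10880000)
m·(v₁−v₀)/dt = (-2.4000, -2.4000, 3.4000)
ω₁ − ω₀ = (0.04044444, -0.06544000, 0.06114286)
precession coupling = (0.0090, 0.0036, -0.0270)
I·α + gyro = (0.1000, -0.1600, 0.0800)

F = (-2.4000, -2.4000, 3.4000)
τ = (0.1000, -0.1600, 0.0800)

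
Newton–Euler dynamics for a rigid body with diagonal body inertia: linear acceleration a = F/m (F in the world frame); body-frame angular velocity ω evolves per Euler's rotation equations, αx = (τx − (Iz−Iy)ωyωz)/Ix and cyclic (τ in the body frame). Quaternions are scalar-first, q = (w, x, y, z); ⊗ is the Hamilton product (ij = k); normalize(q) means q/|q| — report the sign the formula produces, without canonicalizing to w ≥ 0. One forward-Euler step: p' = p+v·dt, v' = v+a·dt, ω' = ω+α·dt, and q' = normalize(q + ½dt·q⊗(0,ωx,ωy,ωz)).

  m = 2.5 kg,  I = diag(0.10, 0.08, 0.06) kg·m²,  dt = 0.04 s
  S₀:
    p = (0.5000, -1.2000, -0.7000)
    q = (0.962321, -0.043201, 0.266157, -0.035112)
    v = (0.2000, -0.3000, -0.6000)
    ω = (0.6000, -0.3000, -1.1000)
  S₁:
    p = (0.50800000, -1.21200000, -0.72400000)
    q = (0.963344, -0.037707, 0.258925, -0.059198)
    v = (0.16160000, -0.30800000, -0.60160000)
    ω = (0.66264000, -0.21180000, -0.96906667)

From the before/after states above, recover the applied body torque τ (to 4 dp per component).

τ = (0.1500, 0.1500, 0.2000)

Δω = ω₁−ω₀ = (0.06264000, 0.08820000, 0.13093333)
gyro term ω₀×Iω₀ = (-0.0066, -0.0264, 0.0036)
I·α + gyro = (0.1500, 0.1500, 0.2000)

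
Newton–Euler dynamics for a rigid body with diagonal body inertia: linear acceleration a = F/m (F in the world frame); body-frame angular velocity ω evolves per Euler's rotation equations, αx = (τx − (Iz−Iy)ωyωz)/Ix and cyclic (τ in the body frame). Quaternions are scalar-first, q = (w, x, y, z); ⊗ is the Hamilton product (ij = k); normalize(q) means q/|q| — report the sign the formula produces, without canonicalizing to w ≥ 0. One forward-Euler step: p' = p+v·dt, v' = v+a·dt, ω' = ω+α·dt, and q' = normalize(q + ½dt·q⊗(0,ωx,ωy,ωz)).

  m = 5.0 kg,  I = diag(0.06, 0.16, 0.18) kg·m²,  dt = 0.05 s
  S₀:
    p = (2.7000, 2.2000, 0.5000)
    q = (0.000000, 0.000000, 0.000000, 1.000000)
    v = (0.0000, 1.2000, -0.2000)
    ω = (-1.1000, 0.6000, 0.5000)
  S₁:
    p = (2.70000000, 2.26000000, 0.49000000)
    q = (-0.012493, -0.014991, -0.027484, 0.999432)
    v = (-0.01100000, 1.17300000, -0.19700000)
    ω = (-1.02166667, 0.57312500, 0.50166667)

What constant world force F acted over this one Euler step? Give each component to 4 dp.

Δv = v₁−v₀ = (-0.01100000, -0.02700000, 0.00300000)
F = m·Δv/dt = (-1.1000, -2.7000, 0.3000)

F = (-1.1000, -2.7000, 0.3000)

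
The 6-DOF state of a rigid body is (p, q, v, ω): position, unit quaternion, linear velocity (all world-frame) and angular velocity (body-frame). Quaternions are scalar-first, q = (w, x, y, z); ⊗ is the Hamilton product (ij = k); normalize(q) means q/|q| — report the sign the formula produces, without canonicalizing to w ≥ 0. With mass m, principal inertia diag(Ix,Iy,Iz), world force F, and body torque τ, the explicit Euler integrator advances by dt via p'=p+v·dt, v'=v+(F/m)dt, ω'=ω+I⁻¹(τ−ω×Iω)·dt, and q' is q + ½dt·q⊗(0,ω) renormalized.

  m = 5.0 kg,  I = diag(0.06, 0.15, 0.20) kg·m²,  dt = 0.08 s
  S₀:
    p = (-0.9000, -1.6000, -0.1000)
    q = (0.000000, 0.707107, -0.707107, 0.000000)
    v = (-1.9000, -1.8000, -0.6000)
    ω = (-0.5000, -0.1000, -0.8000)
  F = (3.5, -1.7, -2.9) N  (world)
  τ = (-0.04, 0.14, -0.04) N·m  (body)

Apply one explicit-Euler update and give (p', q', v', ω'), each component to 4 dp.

p' = (-1.0520, -1.7440, -0.1480)
q' = (0.0113, 0.7292, -0.6840, -0.0170)
v' = (-1.8440, -1.8272, -0.6464)
ω' = (-0.5587, 0.0045, -0.8178)

precession coupling ω×(Iω) = (0.0040, -0.0560, 0.0045)
angular accel α = (-0.7333, 1.3067, -0.2225)
new body rate ω' = (-0.5587, 0.0045, -0.8178)
q⊗(0,ω) = (0.2828428, 0.5656856, 0.5656856, -0.4242642)
updated quaternion q' = (0.0113, 0.7292, -0.6840, -0.0170)
p + v·dt = (-1.0520, -1.7440, -0.1480)
v + (F/m)dt = (-1.8440, -1.8272, -0.6464)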